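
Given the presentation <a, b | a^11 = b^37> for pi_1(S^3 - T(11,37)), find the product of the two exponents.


The relation is a^11 = b^37.
Product of exponents = 11 * 37
= 407

407


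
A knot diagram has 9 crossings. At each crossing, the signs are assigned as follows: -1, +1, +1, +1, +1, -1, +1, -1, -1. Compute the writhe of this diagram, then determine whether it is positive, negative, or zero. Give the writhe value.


Step 1: Count positive crossings (+1).
Positive crossings: 5
Step 2: Count negative crossings (-1).
Negative crossings: 4
Step 3: Writhe = (positive) - (negative)
w = 5 - 4 = 1
Step 4: |w| = 1, and w is positive

1


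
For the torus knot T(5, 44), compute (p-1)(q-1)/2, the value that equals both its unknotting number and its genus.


For a torus knot T(p,q), both the unknotting number and genus equal (p-1)(q-1)/2.
= (5-1)(44-1)/2
= 4*43/2
= 172/2 = 86

86


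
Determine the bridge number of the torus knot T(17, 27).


The bridge number of T(p,q) is min(p,q).
min(17, 27) = 17

17


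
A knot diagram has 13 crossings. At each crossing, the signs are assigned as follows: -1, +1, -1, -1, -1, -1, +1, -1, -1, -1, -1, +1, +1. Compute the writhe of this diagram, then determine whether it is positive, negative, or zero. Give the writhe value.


Step 1: Count positive crossings (+1).
Positive crossings: 4
Step 2: Count negative crossings (-1).
Negative crossings: 9
Step 3: Writhe = (positive) - (negative)
w = 4 - 9 = -5
Step 4: |w| = 5, and w is negative

-5


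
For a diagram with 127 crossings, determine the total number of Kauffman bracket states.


Each crossing contributes 2 choices (A-smoothing or B-smoothing).
Total states = 2^127 = 170141183460469231731687303715884105728

170141183460469231731687303715884105728


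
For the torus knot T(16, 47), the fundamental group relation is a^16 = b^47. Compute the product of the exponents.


The relation is a^16 = b^47.
Product of exponents = 16 * 47
= 752

752


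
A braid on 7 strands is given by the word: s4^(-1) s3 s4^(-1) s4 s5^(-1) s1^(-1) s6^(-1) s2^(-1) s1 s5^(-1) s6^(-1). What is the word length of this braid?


The word length counts the number of generators (including inverses).
Listing each generator: s4^(-1), s3, s4^(-1), s4, s5^(-1), s1^(-1), s6^(-1), s2^(-1), s1, s5^(-1), s6^(-1)
There are 11 generators in this braid word.

11


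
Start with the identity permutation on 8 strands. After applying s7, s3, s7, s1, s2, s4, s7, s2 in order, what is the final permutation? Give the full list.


Starting with identity [1, 2, 3, 4, 5, 6, 7, 8].
Apply generators in sequence:
  After s7: [1, 2, 3, 4, 5, 6, 8, 7]
  After s3: [1, 2, 4, 3, 5, 6, 8, 7]
  After s7: [1, 2, 4, 3, 5, 6, 7, 8]
  After s1: [2, 1, 4, 3, 5, 6, 7, 8]
  After s2: [2, 4, 1, 3, 5, 6, 7, 8]
  After s4: [2, 4, 1, 5, 3, 6, 7, 8]
  After s7: [2, 4, 1, 5, 3, 6, 8, 7]
  After s2: [2, 1, 4, 5, 3, 6, 8, 7]
Final permutation: [2, 1, 4, 5, 3, 6, 8, 7]

[2, 1, 4, 5, 3, 6, 8, 7]


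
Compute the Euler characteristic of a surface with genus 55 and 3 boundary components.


chi = 2 - 2g - b
= 2 - 2*55 - 3
= 2 - 110 - 3 = -111

-111


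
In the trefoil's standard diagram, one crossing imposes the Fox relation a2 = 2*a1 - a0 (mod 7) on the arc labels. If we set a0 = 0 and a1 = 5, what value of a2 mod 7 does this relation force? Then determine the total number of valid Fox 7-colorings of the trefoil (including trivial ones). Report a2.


Step 1: Apply the given crossing relation 2*a1 - a0 - a2 = 0 (mod 7).
  a2 = 2*a1 - a0 mod 7
  a2 = 2*5 - 0 mod 7
  a2 = 10 - 0 mod 7
  a2 = 10 mod 7 = 3
Step 2: The trefoil has determinant 3.
  Number of Fox p-colorings (p prime) is p^2 if p = 3, else p.
  Since 7 does not divide 3, only trivial (constant) colorings exist.
  (So the trial a0 = 0, a1 = 5 with a0 != a1 does NOT extend to a valid coloring of the whole trefoil: the other two crossing relations require 3*(a1 - a0) = 0 (mod 7), which fails.)
  Total colorings = 7
Step 3: a2 = 3, total Fox 7-colorings = 7

3


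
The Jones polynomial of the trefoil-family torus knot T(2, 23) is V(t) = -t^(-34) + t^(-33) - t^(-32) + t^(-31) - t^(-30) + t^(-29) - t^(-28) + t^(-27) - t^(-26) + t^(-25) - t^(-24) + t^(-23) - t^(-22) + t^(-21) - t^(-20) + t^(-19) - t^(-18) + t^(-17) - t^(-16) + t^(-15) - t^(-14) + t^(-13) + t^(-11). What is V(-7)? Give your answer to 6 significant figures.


Substituting t = -7 into V(t) = -t^(-34) + t^(-33) - t^(-32) + t^(-31) - t^(-30) + t^(-29) - t^(-28) + t^(-27) - t^(-26) + t^(-25) - t^(-24) + t^(-23) - t^(-22) + t^(-21) - t^(-20) + t^(-19) - t^(-18) + t^(-17) - t^(-16) + t^(-15) - t^(-14) + t^(-13) + t^(-11):
  (-)t^(-34) = -1.84785e-29
  (+)t^(-33) = -1.29349e-28
  (-)t^(-32) = -9.05446e-28
  (+)t^(-31) = -6.33812e-27
  (-)t^(-30) = -4.43669e-26
  (+)t^(-29) = -3.10568e-25
  (-)t^(-28) = -2.17398e-24
  (+)t^(-27) = -1.52178e-23
  (-)t^(-26) = -1.06525e-22
  (+)t^(-25) = -7.45674e-22
  (-)t^(-24) = -5.21972e-21
  (+)t^(-23) = -3.6538e-20
  (-)t^(-22) = -2.55766e-19
  (+)t^(-21) = -1.79036e-18
  (-)t^(-20) = -1.25325e-17
  (+)t^(-19) = -8.77278e-17
  (-)t^(-18) = -6.14095e-16
  (+)t^(-17) = -4.29866e-15
  (-)t^(-16) = -3.00906e-14
  (+)t^(-15) = -2.10634e-13
  (-)t^(-14) = -1.47444e-12
  (+)t^(-13) = -1.03211e-11
  (+)t^(-11) = -5.05733e-10
Sum = (-1.84785e-29) + (-1.29349e-28) + (-9.05446e-28) + (-6.33812e-27) + (-4.43669e-26) + (-3.10568e-25) + (-2.17398e-24) + (-1.52178e-23) + (-1.06525e-22) + (-7.45674e-22) + (-5.21972e-21) + (-3.6538e-20) + (-2.55766e-19) + (-1.79036e-18) + (-1.25325e-17) + (-8.77278e-17) + (-6.14095e-16) + (-4.29866e-15) + (-3.00906e-14) + (-2.10634e-13) + (-1.47444e-12) + (-1.03211e-11) + (-5.05733e-10)
= -5.1777458e-10
Rounded to 6 significant figures: -5.17775e-10

-5.17775e-10


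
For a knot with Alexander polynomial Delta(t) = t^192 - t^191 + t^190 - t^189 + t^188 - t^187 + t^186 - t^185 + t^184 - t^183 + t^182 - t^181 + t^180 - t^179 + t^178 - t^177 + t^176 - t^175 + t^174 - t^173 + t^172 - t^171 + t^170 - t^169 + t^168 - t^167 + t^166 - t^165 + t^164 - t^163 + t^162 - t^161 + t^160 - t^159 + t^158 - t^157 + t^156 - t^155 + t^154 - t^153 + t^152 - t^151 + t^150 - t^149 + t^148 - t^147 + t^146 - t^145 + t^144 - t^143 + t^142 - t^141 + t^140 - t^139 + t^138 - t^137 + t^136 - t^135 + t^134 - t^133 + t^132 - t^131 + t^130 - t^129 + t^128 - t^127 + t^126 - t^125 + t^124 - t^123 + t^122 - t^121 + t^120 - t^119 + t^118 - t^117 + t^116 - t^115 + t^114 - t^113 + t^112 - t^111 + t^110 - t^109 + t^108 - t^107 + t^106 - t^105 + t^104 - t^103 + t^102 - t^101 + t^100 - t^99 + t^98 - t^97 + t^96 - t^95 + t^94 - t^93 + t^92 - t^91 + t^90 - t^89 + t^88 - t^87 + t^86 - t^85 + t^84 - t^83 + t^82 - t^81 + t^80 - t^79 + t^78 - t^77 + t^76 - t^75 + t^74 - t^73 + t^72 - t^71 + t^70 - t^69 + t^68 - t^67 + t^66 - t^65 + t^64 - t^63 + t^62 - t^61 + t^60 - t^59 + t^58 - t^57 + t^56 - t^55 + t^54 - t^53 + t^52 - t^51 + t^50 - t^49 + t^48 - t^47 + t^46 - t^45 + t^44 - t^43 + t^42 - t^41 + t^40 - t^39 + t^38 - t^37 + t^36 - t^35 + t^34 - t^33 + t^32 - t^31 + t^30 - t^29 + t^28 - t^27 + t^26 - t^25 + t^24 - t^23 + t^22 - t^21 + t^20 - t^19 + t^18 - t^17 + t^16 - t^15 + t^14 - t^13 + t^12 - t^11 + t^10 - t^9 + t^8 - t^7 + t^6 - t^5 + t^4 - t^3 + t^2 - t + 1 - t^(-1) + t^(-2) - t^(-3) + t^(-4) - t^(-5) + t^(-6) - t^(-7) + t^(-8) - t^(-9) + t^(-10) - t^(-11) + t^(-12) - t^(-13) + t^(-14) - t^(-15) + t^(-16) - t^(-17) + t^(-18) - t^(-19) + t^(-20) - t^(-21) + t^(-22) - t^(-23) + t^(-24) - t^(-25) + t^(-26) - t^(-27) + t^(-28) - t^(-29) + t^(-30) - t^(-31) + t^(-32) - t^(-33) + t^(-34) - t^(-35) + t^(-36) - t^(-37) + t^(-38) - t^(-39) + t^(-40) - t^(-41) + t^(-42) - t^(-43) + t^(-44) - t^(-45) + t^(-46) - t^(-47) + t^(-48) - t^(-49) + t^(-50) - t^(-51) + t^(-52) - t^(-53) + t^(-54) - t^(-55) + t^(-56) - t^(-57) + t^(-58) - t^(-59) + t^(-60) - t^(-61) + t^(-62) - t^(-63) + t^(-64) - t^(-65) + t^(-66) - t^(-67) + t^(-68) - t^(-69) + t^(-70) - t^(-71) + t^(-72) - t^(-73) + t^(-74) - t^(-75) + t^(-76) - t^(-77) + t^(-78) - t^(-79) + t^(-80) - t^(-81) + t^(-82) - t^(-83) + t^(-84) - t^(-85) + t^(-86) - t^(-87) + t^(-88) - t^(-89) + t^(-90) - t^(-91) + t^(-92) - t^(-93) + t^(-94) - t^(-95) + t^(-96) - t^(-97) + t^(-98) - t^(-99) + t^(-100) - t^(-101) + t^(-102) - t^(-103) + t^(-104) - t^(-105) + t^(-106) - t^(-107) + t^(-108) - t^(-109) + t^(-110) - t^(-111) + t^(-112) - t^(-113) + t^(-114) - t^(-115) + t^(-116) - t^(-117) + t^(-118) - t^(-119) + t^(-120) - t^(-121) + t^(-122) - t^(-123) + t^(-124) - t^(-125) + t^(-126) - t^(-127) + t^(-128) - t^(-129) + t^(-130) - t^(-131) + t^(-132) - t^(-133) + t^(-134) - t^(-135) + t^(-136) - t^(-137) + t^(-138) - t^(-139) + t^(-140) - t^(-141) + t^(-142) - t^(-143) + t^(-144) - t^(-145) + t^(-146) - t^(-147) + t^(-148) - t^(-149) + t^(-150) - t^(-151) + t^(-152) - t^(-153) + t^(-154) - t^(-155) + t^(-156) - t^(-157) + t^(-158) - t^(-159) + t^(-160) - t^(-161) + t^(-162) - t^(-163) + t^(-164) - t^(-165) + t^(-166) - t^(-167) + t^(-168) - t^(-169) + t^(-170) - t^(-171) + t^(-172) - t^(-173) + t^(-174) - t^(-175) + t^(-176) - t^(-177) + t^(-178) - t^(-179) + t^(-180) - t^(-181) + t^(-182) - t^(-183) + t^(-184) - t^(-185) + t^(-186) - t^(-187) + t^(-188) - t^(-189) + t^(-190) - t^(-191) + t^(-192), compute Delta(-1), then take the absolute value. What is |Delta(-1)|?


Step 1: The polynomial has 385 terms with alternating signs, exponents from 192 down to -192.
Step 2: Substitute t = -1. The i-th term has coefficient (-1)^i and exponent (m-i),
  so its value is (-1)^i * (-1)^(m-i) = (-1)^m = 1 for every i.
Step 3: All 385 terms equal 1, so Delta(-1) = 385 * (1) = 385
Step 4: |Delta(-1)| = 385

385


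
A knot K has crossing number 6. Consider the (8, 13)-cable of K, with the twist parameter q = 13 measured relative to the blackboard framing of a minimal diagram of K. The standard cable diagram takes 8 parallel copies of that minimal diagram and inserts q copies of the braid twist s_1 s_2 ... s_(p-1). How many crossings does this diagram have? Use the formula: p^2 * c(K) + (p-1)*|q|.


Step 1: Each of the c(K) crossings of the companion diagram becomes p*p = p^2 crossings among the p parallel strands, and each of the |q| twists s_1 s_2 ... s_(p-1) adds (p-1) crossings.
  Crossings = p^2 * c(K) + (p-1)*|q|
Step 2: = 8^2 * 6 + (8-1)*13
Step 3: = 64*6 + 7*13
Step 4: = 384 + 91 = 475

475


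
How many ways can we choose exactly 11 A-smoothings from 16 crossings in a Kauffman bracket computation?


We choose which 11 of 16 crossings get A-smoothings.
C(16, 11) = 16! / (11! * 5!)
= 4368

4368


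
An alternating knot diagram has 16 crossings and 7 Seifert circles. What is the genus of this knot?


For alternating knots, g = (c - s + 1)/2.
= (16 - 7 + 1)/2
= 10/2 = 5

5


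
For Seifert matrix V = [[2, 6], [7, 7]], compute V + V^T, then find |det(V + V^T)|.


Step 1: Form V + V^T where V = [[2, 6], [7, 7]]
  V^T = [[2, 7], [6, 7]]
  V + V^T = [[4, 13], [13, 14]]
Step 2: det(V + V^T) = 4*14 - 13*13
  = 56 - 169 = -113
Step 3: Knot determinant = |det(V + V^T)| = |-113| = 113

113


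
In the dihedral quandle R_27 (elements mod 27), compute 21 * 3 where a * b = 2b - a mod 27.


21 * 3 = 2*3 - 21 mod 27
= 6 - 21 mod 27
= -15 mod 27 = 12

12


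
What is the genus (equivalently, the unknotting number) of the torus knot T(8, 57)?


For a torus knot T(p,q), both the unknotting number and genus equal (p-1)(q-1)/2.
= (8-1)(57-1)/2
= 7*56/2
= 392/2 = 196

196


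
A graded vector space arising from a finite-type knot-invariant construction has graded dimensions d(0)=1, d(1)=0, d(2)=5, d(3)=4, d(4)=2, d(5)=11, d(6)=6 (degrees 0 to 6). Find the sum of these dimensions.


Total dimension = d(0) + d(1) + ... + d(6)
= 1 + 0 + 5 + 4 + 2 + 11 + 6
= 29

29


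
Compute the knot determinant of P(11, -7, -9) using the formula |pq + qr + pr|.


Step 1: Compute pq + qr + pr.
pq = 11*(-7) = -77
qr = (-7)*(-9) = 63
pr = 11*(-9) = -99
pq + qr + pr = -77 + 63 + (-99) = -113
Step 2: Take absolute value.
det(P(11,-7,-9)) = |-113| = 113

113


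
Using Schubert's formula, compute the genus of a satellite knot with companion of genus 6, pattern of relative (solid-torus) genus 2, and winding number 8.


Schubert: g(satellite) = g_rel(pattern) + |winding| * g(companion),
where g_rel(pattern) is the genus of the pattern relative to the solid torus.
= 2 + 8 * 6
= 2 + 48 = 50

50


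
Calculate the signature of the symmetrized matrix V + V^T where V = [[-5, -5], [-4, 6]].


Step 1: V + V^T = [[-10, -9], [-9, 12]]
Step 2: trace = 2, det = -201
Step 3: Discriminant = 2^2 - 4*(-201) = 808
Step 4: Eigenvalues: 15.2127, -13.2127
Step 5: Signature = (# positive eigenvalues) - (# negative eigenvalues) = 0

0


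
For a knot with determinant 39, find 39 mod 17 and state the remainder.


Step 1: A knot is p-colorable if and only if p divides its determinant.
Step 2: Compute 39 mod 17.
39 = 2 * 17 + 5
Step 3: 39 mod 17 = 5
Step 4: The knot is 17-colorable: no

5


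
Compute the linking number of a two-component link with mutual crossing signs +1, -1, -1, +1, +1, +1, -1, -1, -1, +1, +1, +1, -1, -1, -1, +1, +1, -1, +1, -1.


Step 1: Count positive crossings: 10
Step 2: Count negative crossings: 10
Step 3: Sum of signs = 10 - 10 = 0
Step 4: Linking number = sum/2 = 0/2 = 0

0


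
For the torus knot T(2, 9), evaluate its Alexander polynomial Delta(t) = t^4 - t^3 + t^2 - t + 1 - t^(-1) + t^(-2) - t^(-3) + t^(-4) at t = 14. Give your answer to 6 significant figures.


Substituting t = 14 into Delta(t) = t^4 - t^3 + t^2 - t + 1 - t^(-1) + t^(-2) - t^(-3) + t^(-4):
Term values: (38416) + (-2744) + (196) + (-14) + (1) + (-0.0714286) + (0.00510204) + (-0.000364431) + (2.60308e-05)
Sum = 35854.93334
Rounded to 6 significant figures: 35854.9

35854.9


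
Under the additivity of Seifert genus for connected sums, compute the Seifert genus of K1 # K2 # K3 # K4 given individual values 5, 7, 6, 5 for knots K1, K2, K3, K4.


The Seifert genus is additive under connected sum.
Seifert genus(K1 # K2 # K3 # K4) = (5) + (7) + (6) + (5)
= 23

23


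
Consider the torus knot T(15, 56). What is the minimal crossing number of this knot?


For a torus knot T(p, q) with gcd(p,q)=1,
the crossing number is min(p*(q-1), q*(p-1)).
p*(q-1) = 15*55 = 825
q*(p-1) = 56*14 = 784
min(825, 784) = 784

784


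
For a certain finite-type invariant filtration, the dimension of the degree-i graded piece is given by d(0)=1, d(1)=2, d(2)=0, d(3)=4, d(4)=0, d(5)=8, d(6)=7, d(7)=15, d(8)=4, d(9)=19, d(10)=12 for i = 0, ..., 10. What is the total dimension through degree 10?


Total dimension = d(0) + d(1) + ... + d(10)
= 1 + 2 + 0 + 4 + 0 + 8 + 7 + 15 + 4 + 19 + 12
= 72

72


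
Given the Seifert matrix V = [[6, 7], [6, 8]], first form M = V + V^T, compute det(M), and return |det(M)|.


Step 1: Form V + V^T where V = [[6, 7], [6, 8]]
  V^T = [[6, 6], [7, 8]]
  V + V^T = [[12, 13], [13, 16]]
Step 2: det(V + V^T) = 12*16 - 13*13
  = 192 - 169 = 23
Step 3: Knot determinant = |det(V + V^T)| = |23| = 23

23


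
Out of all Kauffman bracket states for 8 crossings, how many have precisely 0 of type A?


We choose which 0 of 8 crossings get A-smoothings.
C(8, 0) = 8! / (0! * 8!)
= 1

1


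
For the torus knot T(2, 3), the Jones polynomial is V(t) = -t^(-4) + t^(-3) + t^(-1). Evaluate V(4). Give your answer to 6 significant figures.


Substituting t = 4 into V(t) = -t^(-4) + t^(-3) + t^(-1):
  (-)t^(-4) = -0.00390625
  (+)t^(-3) = 0.015625
  (+)t^(-1) = 0.25
Sum = (-0.00390625) + (0.015625) + (0.25)
= 0.26171875
Rounded to 6 significant figures: 0.261719

0.261719


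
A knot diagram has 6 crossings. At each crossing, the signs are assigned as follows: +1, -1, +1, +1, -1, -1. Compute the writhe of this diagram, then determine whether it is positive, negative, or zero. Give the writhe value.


Step 1: Count positive crossings (+1).
Positive crossings: 3
Step 2: Count negative crossings (-1).
Negative crossings: 3
Step 3: Writhe = (positive) - (negative)
w = 3 - 3 = 0
Step 4: |w| = 0, and w is zero

0


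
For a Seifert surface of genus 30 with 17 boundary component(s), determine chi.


chi = 2 - 2g - b
= 2 - 2*30 - 17
= 2 - 60 - 17 = -75

-75


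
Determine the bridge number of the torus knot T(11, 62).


The bridge number of T(p,q) is min(p,q).
min(11, 62) = 11

11


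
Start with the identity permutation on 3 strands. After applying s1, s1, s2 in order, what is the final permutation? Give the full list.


Starting with identity [1, 2, 3].
Apply generators in sequence:
  After s1: [2, 1, 3]
  After s1: [1, 2, 3]
  After s2: [1, 3, 2]
Final permutation: [1, 3, 2]

[1, 3, 2]


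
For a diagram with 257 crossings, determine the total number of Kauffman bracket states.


Each crossing contributes 2 choices (A-smoothing or B-smoothing).
Total states = 2^257 = 231584178474632390847141970017375815706539969331281128078915168015826259279872

231584178474632390847141970017375815706539969331281128078915168015826259279872


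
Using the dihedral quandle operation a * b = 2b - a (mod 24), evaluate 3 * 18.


3 * 18 = 2*18 - 3 mod 24
= 36 - 3 mod 24
= 33 mod 24 = 9

9


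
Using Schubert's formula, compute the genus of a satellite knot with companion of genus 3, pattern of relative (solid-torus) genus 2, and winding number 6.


Schubert: g(satellite) = g_rel(pattern) + |winding| * g(companion),
where g_rel(pattern) is the genus of the pattern relative to the solid torus.
= 2 + 6 * 3
= 2 + 18 = 20

20


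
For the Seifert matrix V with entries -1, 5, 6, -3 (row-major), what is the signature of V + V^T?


Step 1: V + V^T = [[-2, 11], [11, -6]]
Step 2: trace = -8, det = -109
Step 3: Discriminant = (-8)^2 - 4*(-109) = 500
Step 4: Eigenvalues: 7.18034, -15.1803
Step 5: Signature = (# positive eigenvalues) - (# negative eigenvalues) = 0

0


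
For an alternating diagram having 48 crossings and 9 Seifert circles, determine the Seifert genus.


For alternating knots, g = (c - s + 1)/2.
= (48 - 9 + 1)/2
= 40/2 = 20

20


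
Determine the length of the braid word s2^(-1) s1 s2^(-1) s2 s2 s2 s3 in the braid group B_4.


The word length counts the number of generators (including inverses).
Listing each generator: s2^(-1), s1, s2^(-1), s2, s2, s2, s3
There are 7 generators in this braid word.

7


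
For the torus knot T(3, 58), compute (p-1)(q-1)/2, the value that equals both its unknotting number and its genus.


For a torus knot T(p,q), both the unknotting number and genus equal (p-1)(q-1)/2.
= (3-1)(58-1)/2
= 2*57/2
= 114/2 = 57

57


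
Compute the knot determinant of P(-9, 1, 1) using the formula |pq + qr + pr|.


Step 1: Compute pq + qr + pr.
pq = (-9)*1 = -9
qr = 1*1 = 1
pr = (-9)*1 = -9
pq + qr + pr = -9 + 1 + (-9) = -17
Step 2: Take absolute value.
det(P(-9,1,1)) = |-17| = 17

17


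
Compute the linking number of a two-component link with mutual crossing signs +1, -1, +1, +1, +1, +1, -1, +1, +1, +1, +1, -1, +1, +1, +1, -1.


Step 1: Count positive crossings: 12
Step 2: Count negative crossings: 4
Step 3: Sum of signs = 12 - 4 = 8
Step 4: Linking number = sum/2 = 8/2 = 4

4


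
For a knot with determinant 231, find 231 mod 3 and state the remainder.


Step 1: A knot is p-colorable if and only if p divides its determinant.
Step 2: Compute 231 mod 3.
231 = 77 * 3 + 0
Step 3: 231 mod 3 = 0
Step 4: The knot is 3-colorable: yes

0


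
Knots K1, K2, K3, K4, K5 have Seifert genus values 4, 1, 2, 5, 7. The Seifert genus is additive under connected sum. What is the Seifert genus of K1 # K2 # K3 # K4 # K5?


The Seifert genus is additive under connected sum.
Seifert genus(K1 # K2 # K3 # K4 # K5) = (4) + (1) + (2) + (5) + (7)
= 19

19


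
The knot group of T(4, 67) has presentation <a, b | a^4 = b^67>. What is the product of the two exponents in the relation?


The relation is a^4 = b^67.
Product of exponents = 4 * 67
= 268

268


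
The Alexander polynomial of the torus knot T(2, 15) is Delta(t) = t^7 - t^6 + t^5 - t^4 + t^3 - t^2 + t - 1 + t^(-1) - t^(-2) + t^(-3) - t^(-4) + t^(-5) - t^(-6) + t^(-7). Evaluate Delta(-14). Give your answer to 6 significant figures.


Substituting t = -14 into Delta(t) = t^7 - t^6 + t^5 - t^4 + t^3 - t^2 + t - 1 + t^(-1) - t^(-2) + t^(-3) - t^(-4) + t^(-5) - t^(-6) + t^(-7):
Term values: (-105413504) + (-7529536) + (-537824) + (-38416) + (-2744) + (-196) + (-14) + (-1) + (-0.0714286) + (-0.00510204) + (-0.000364431) + (-2.60308e-05) + (-1.85934e-06) + (-1.3281e-07) + (-9.48645e-09)
Sum = -113522235.1
Rounded to 6 significant figures: -1.13522e+08

-1.13522e+08


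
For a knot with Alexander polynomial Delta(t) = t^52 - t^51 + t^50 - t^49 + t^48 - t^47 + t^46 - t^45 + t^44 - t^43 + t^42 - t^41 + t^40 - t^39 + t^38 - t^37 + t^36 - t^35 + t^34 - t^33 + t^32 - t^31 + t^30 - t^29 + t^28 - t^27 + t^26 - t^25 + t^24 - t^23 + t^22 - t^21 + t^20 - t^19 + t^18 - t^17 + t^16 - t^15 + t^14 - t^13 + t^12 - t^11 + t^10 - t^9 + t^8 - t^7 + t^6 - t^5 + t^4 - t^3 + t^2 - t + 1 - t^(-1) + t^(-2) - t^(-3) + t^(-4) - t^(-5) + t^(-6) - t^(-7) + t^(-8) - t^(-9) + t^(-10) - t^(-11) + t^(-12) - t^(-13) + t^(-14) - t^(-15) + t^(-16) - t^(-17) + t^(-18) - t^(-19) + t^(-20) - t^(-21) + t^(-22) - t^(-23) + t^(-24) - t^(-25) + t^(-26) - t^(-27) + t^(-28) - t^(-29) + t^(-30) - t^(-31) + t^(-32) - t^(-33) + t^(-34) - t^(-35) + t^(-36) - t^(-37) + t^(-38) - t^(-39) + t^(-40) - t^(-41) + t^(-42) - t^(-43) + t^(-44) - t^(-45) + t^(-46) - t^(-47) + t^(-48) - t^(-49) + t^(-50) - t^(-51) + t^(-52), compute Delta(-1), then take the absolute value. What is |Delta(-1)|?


Step 1: The polynomial has 105 terms with alternating signs, exponents from 52 down to -52.
Step 2: Substitute t = -1. The i-th term has coefficient (-1)^i and exponent (m-i),
  so its value is (-1)^i * (-1)^(m-i) = (-1)^m = 1 for every i.
Step 3: All 105 terms equal 1, so Delta(-1) = 105 * (1) = 105
Step 4: |Delta(-1)| = 105

105


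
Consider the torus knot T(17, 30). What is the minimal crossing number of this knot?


For a torus knot T(p, q) with gcd(p,q)=1,
the crossing number is min(p*(q-1), q*(p-1)).
p*(q-1) = 17*29 = 493
q*(p-1) = 30*16 = 480
min(493, 480) = 480

480


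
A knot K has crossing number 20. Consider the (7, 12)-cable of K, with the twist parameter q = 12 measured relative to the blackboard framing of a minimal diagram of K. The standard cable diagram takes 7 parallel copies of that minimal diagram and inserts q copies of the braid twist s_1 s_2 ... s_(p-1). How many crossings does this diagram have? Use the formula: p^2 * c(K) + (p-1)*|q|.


Step 1: Each of the c(K) crossings of the companion diagram becomes p*p = p^2 crossings among the p parallel strands, and each of the |q| twists s_1 s_2 ... s_(p-1) adds (p-1) crossings.
  Crossings = p^2 * c(K) + (p-1)*|q|
Step 2: = 7^2 * 20 + (7-1)*12
Step 3: = 49*20 + 6*12
Step 4: = 980 + 72 = 1052

1052


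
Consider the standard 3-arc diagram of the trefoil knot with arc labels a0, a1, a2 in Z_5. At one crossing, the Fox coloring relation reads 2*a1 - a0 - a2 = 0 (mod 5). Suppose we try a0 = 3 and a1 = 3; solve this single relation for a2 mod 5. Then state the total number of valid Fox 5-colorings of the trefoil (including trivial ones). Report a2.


Step 1: Apply the given crossing relation 2*a1 - a0 - a2 = 0 (mod 5).
  a2 = 2*a1 - a0 mod 5
  a2 = 2*3 - 3 mod 5
  a2 = 6 - 3 mod 5
  a2 = 3 mod 5 = 3
Step 2: The trefoil has determinant 3.
  Number of Fox p-colorings (p prime) is p^2 if p = 3, else p.
  Since 5 does not divide 3, only trivial (constant) colorings exist.
  (Here a0 = a1 = a2 = 3, the constant coloring, which is valid.)
  Total colorings = 5
Step 3: a2 = 3, total Fox 5-colorings = 5

3


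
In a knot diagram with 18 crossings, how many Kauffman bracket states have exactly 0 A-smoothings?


We choose which 0 of 18 crossings get A-smoothings.
C(18, 0) = 18! / (0! * 18!)
= 1

1


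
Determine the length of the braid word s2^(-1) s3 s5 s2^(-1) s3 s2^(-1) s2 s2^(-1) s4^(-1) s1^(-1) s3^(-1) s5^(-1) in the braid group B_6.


The word length counts the number of generators (including inverses).
Listing each generator: s2^(-1), s3, s5, s2^(-1), s3, s2^(-1), s2, s2^(-1), s4^(-1), s1^(-1), s3^(-1), s5^(-1)
There are 12 generators in this braid word.

12


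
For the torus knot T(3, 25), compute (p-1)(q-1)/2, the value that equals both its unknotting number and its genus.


For a torus knot T(p,q), both the unknotting number and genus equal (p-1)(q-1)/2.
= (3-1)(25-1)/2
= 2*24/2
= 48/2 = 24

24


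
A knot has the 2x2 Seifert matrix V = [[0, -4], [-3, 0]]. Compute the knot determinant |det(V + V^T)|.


Step 1: Form V + V^T where V = [[0, -4], [-3, 0]]
  V^T = [[0, -3], [-4, 0]]
  V + V^T = [[0, -7], [-7, 0]]
Step 2: det(V + V^T) = 0*0 - (-7)*(-7)
  = 0 - 49 = -49
Step 3: Knot determinant = |det(V + V^T)| = |-49| = 49

49


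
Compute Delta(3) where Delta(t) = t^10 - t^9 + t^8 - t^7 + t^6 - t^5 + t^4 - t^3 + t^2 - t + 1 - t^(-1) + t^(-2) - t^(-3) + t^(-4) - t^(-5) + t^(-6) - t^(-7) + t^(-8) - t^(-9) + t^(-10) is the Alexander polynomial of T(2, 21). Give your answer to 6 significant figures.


Substituting t = 3 into Delta(t) = t^10 - t^9 + t^8 - t^7 + t^6 - t^5 + t^4 - t^3 + t^2 - t + 1 - t^(-1) + t^(-2) - t^(-3) + t^(-4) - t^(-5) + t^(-6) - t^(-7) + t^(-8) - t^(-9) + t^(-10):
Term values: (59049) + (-19683) + (6561) + (-2187) + (729) + (-243) + (81) + (-27) + (9) + (-3) + (1) + (-0.333333) + (0.111111) + (-0.037037) + (0.0123457) + (-0.00411523) + (0.00137174) + (-0.000457247) + (0.000152416) + (-5.08053e-05) + (1.69351e-05)
Sum = 44286.75
Rounded to 6 significant figures: 44286.8

44286.8


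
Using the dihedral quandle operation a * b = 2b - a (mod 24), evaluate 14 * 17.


14 * 17 = 2*17 - 14 mod 24
= 34 - 14 mod 24
= 20 mod 24 = 20

20


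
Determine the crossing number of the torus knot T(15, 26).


For a torus knot T(p, q) with gcd(p,q)=1,
the crossing number is min(p*(q-1), q*(p-1)).
p*(q-1) = 15*25 = 375
q*(p-1) = 26*14 = 364
min(375, 364) = 364

364


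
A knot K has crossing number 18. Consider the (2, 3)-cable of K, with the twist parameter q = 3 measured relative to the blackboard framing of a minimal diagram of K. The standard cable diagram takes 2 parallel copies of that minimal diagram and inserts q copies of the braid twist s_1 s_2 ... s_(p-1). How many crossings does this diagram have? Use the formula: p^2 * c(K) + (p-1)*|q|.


Step 1: Each of the c(K) crossings of the companion diagram becomes p*p = p^2 crossings among the p parallel strands, and each of the |q| twists s_1 s_2 ... s_(p-1) adds (p-1) crossings.
  Crossings = p^2 * c(K) + (p-1)*|q|
Step 2: = 2^2 * 18 + (2-1)*3
Step 3: = 4*18 + 1*3
Step 4: = 72 + 3 = 75

75


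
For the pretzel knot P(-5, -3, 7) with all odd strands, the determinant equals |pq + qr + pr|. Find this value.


Step 1: Compute pq + qr + pr.
pq = (-5)*(-3) = 15
qr = (-3)*7 = -21
pr = (-5)*7 = -35
pq + qr + pr = 15 + (-21) + (-35) = -41
Step 2: Take absolute value.
det(P(-5,-3,7)) = |-41| = 41

41


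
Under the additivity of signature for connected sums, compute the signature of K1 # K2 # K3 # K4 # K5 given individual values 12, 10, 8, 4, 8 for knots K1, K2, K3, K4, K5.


The signature is additive under connected sum.
signature(K1 # K2 # K3 # K4 # K5) = (12) + (10) + (8) + (4) + (8)
= 42

42


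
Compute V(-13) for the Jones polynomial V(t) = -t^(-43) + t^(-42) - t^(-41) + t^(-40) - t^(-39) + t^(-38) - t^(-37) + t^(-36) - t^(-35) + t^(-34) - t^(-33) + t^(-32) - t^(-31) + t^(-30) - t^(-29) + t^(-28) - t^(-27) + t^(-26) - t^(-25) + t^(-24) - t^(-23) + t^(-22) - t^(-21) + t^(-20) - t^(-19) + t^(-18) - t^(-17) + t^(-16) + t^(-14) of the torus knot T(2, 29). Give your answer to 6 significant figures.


Substituting t = -13 into V(t) = -t^(-43) + t^(-42) - t^(-41) + t^(-40) - t^(-39) + t^(-38) - t^(-37) + t^(-36) - t^(-35) + t^(-34) - t^(-33) + t^(-32) - t^(-31) + t^(-30) - t^(-29) + t^(-28) - t^(-27) + t^(-26) - t^(-25) + t^(-24) - t^(-23) + t^(-22) - t^(-21) + t^(-20) - t^(-19) + t^(-18) - t^(-17) + t^(-16) + t^(-14):
  (-)t^(-43) = 1.26019e-48
  (+)t^(-42) = 1.63825e-47
  (-)t^(-41) = 2.12972e-46
  (+)t^(-40) = 2.76864e-45
  (-)t^(-39) = 3.59923e-44
  (+)t^(-38) = 4.679e-43
  (-)t^(-37) = 6.08269e-42
  (+)t^(-36) = 7.9075e-41
  (-)t^(-35) = 1.02798e-39
  (+)t^(-34) = 1.33637e-38
  (-)t^(-33) = 1.73728e-37
  (+)t^(-32) = 2.25846e-36
  (-)t^(-31) = 2.936e-35
  (+)t^(-30) = 3.8168e-34
  (-)t^(-29) = 4.96184e-33
  (+)t^(-28) = 6.45039e-32
  (-)t^(-27) = 8.38551e-31
  (+)t^(-26) = 1.09012e-29
  (-)t^(-25) = 1.41715e-28
  (+)t^(-24) = 1.8423e-27
  (-)t^(-23) = 2.39499e-26
  (+)t^(-22) = 3.11348e-25
  (-)t^(-21) = 4.04753e-24
  (+)t^(-20) = 5.26178e-23
  (-)t^(-19) = 6.84032e-22
  (+)t^(-18) = 8.89241e-21
  (-)t^(-17) = 1.15601e-19
  (+)t^(-16) = 1.50282e-18
  (+)t^(-14) = 2.53976e-16
Sum = (1.26019e-48) + (1.63825e-47) + (2.12972e-46) + (2.76864e-45) + (3.59923e-44) + (4.679e-43) + (6.08269e-42) + (7.9075e-41) + (1.02798e-39) + (1.33637e-38) + (1.73728e-37) + (2.25846e-36) + (2.936e-35) + (3.8168e-34) + (4.96184e-33) + (6.45039e-32) + (8.38551e-31) + (1.09012e-29) + (1.41715e-28) + (1.8423e-27) + (2.39499e-26) + (3.11348e-25) + (4.04753e-24) + (5.26178e-23) + (6.84032e-22) + (8.89241e-21) + (1.15601e-19) + (1.50282e-18) + (2.53976e-16)
= 2.556042801e-16
Rounded to 6 significant figures: 2.55604e-16

2.55604e-16


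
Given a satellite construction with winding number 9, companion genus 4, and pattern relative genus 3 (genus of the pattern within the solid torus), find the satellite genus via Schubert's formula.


Schubert: g(satellite) = g_rel(pattern) + |winding| * g(companion),
where g_rel(pattern) is the genus of the pattern relative to the solid torus.
= 3 + 9 * 4
= 3 + 36 = 39

39


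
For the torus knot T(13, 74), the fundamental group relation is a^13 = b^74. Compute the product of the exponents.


The relation is a^13 = b^74.
Product of exponents = 13 * 74
= 962

962


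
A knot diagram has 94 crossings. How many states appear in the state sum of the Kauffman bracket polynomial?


Each crossing contributes 2 choices (A-smoothing or B-smoothing).
Total states = 2^94 = 19807040628566084398385987584

19807040628566084398385987584


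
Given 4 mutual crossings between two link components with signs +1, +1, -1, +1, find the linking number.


Step 1: Count positive crossings: 3
Step 2: Count negative crossings: 1
Step 3: Sum of signs = 3 - 1 = 2
Step 4: Linking number = sum/2 = 2/2 = 1

1


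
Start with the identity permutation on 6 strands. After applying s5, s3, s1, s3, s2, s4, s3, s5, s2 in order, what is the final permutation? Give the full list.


Starting with identity [1, 2, 3, 4, 5, 6].
Apply generators in sequence:
  After s5: [1, 2, 3, 4, 6, 5]
  After s3: [1, 2, 4, 3, 6, 5]
  After s1: [2, 1, 4, 3, 6, 5]
  After s3: [2, 1, 3, 4, 6, 5]
  After s2: [2, 3, 1, 4, 6, 5]
  After s4: [2, 3, 1, 6, 4, 5]
  After s3: [2, 3, 6, 1, 4, 5]
  After s5: [2, 3, 6, 1, 5, 4]
  After s2: [2, 6, 3, 1, 5, 4]
Final permutation: [2, 6, 3, 1, 5, 4]

[2, 6, 3, 1, 5, 4]


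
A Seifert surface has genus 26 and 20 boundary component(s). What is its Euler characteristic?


chi = 2 - 2g - b
= 2 - 2*26 - 20
= 2 - 52 - 20 = -70

-70


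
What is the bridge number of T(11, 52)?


The bridge number of T(p,q) is min(p,q).
min(11, 52) = 11

11


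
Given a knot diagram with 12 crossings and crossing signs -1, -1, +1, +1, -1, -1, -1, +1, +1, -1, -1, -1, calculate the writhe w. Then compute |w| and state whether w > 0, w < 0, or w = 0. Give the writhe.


Step 1: Count positive crossings (+1).
Positive crossings: 4
Step 2: Count negative crossings (-1).
Negative crossings: 8
Step 3: Writhe = (positive) - (negative)
w = 4 - 8 = -4
Step 4: |w| = 4, and w is negative

-4


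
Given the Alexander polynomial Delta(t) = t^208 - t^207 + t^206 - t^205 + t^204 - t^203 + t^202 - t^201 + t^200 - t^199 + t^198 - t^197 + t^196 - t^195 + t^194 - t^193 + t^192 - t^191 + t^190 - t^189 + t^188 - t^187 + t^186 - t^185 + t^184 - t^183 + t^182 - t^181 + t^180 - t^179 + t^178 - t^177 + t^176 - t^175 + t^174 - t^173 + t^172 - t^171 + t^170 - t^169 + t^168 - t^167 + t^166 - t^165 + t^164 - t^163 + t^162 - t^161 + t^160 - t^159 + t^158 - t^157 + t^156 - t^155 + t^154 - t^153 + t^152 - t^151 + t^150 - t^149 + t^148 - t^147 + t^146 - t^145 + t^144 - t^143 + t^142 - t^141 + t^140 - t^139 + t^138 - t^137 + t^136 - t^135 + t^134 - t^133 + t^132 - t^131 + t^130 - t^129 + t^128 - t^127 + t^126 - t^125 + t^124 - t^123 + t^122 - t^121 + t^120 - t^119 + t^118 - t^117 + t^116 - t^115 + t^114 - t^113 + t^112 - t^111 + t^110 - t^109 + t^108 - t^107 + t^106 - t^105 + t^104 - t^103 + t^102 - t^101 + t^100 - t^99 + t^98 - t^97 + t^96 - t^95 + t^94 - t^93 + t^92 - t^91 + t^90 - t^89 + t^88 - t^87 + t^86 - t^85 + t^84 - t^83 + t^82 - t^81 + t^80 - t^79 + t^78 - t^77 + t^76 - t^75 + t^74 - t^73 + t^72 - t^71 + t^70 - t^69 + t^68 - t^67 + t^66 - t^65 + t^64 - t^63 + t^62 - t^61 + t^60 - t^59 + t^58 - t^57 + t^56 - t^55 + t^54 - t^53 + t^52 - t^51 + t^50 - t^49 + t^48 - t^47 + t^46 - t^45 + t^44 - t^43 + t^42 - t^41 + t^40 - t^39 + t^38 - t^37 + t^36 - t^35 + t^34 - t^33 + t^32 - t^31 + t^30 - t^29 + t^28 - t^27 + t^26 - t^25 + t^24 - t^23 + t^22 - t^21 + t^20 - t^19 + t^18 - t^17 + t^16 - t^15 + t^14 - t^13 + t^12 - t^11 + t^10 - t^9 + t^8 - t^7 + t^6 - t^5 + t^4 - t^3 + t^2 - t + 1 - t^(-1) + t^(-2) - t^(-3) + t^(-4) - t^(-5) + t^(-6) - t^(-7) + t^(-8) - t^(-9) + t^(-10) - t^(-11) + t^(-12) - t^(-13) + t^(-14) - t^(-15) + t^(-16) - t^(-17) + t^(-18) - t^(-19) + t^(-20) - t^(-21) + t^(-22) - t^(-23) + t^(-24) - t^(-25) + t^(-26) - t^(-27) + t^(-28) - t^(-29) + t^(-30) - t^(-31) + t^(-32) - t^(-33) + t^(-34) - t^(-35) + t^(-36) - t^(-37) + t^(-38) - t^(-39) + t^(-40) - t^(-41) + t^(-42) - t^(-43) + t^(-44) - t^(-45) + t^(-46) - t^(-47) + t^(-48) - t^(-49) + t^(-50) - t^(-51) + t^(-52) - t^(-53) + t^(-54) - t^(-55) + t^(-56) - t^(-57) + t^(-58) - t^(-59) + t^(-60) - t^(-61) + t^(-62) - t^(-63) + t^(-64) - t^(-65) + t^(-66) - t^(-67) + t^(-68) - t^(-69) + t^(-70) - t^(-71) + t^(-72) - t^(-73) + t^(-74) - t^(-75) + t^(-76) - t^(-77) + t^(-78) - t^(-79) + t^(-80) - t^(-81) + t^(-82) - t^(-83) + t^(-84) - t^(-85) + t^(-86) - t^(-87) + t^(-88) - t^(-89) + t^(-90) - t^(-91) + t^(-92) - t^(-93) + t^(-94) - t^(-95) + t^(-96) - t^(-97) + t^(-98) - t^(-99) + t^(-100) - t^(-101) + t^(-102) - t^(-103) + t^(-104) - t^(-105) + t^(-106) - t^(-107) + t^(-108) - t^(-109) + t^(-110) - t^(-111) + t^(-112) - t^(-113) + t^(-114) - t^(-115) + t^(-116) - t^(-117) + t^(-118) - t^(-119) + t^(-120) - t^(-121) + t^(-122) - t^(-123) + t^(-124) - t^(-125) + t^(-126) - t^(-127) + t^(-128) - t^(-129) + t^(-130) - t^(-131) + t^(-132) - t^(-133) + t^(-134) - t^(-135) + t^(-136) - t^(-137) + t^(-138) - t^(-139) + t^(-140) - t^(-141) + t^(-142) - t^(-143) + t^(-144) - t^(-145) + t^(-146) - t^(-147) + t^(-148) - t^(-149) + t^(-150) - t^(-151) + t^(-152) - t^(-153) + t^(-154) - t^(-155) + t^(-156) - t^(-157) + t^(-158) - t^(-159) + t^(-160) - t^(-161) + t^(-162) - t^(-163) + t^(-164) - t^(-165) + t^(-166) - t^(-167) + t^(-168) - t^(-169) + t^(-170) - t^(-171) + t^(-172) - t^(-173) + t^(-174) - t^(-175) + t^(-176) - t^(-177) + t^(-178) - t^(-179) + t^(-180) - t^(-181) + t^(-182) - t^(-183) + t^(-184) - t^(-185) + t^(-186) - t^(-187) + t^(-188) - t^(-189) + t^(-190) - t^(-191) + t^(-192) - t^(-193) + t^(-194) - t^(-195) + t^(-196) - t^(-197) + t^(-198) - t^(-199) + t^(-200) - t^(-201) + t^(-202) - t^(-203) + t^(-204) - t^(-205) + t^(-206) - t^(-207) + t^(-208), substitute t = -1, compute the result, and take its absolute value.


Step 1: The polynomial has 417 terms with alternating signs, exponents from 208 down to -208.
Step 2: Substitute t = -1. The i-th term has coefficient (-1)^i and exponent (m-i),
  so its value is (-1)^i * (-1)^(m-i) = (-1)^m = 1 for every i.
Step 3: All 417 terms equal 1, so Delta(-1) = 417 * (1) = 417
Step 4: |Delta(-1)| = 417

417


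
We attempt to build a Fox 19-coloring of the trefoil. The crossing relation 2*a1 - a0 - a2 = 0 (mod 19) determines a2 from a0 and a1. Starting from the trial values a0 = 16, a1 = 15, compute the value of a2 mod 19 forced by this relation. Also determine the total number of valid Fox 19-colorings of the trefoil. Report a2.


Step 1: Apply the given crossing relation 2*a1 - a0 - a2 = 0 (mod 19).
  a2 = 2*a1 - a0 mod 19
  a2 = 2*15 - 16 mod 19
  a2 = 30 - 16 mod 19
  a2 = 14 mod 19 = 14
Step 2: The trefoil has determinant 3.
  Number of Fox p-colorings (p prime) is p^2 if p = 3, else p.
  Since 19 does not divide 3, only trivial (constant) colorings exist.
  (So the trial a0 = 16, a1 = 15 with a0 != a1 does NOT extend to a valid coloring of the whole trefoil: the other two crossing relations require 3*(a1 - a0) = 0 (mod 19), which fails.)
  Total colorings = 19
Step 3: a2 = 14, total Fox 19-colorings = 19

14


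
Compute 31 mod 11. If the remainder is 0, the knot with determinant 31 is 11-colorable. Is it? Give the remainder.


Step 1: A knot is p-colorable if and only if p divides its determinant.
Step 2: Compute 31 mod 11.
31 = 2 * 11 + 9
Step 3: 31 mod 11 = 9
Step 4: The knot is 11-colorable: no

9


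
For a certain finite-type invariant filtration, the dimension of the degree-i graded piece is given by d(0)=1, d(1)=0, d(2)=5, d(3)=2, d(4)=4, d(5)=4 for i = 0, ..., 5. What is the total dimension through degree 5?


Total dimension = d(0) + d(1) + ... + d(5)
= 1 + 0 + 5 + 2 + 4 + 4
= 16

16


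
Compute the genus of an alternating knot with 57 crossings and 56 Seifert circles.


For alternating knots, g = (c - s + 1)/2.
= (57 - 56 + 1)/2
= 2/2 = 1

1


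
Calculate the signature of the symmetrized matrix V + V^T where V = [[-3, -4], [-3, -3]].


Step 1: V + V^T = [[-6, -7], [-7, -6]]
Step 2: trace = -12, det = -13
Step 3: Discriminant = (-12)^2 - 4*(-13) = 196
Step 4: Eigenvalues: 1, -13
Step 5: Signature = (# positive eigenvalues) - (# negative eigenvalues) = 0

0


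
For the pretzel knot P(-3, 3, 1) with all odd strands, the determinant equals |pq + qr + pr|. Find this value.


Step 1: Compute pq + qr + pr.
pq = (-3)*3 = -9
qr = 3*1 = 3
pr = (-3)*1 = -3
pq + qr + pr = -9 + 3 + (-3) = -9
Step 2: Take absolute value.
det(P(-3,3,1)) = |-9| = 9

9


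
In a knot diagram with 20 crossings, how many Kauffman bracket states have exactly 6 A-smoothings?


We choose which 6 of 20 crossings get A-smoothings.
C(20, 6) = 20! / (6! * 14!)
= 38760

38760


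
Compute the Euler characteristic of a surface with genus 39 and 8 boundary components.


chi = 2 - 2g - b
= 2 - 2*39 - 8
= 2 - 78 - 8 = -84

-84


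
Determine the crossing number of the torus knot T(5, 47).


For a torus knot T(p, q) with gcd(p,q)=1,
the crossing number is min(p*(q-1), q*(p-1)).
p*(q-1) = 5*46 = 230
q*(p-1) = 47*4 = 188
min(230, 188) = 188

188


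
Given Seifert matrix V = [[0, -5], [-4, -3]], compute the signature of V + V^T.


Step 1: V + V^T = [[0, -9], [-9, -6]]
Step 2: trace = -6, det = -81
Step 3: Discriminant = (-6)^2 - 4*(-81) = 360
Step 4: Eigenvalues: 6.48683, -12.4868
Step 5: Signature = (# positive eigenvalues) - (# negative eigenvalues) = 0

0


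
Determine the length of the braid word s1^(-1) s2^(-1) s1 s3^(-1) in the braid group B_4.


The word length counts the number of generators (including inverses).
Listing each generator: s1^(-1), s2^(-1), s1, s3^(-1)
There are 4 generators in this braid word.

4


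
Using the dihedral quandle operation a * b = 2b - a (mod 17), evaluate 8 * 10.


8 * 10 = 2*10 - 8 mod 17
= 20 - 8 mod 17
= 12 mod 17 = 12

12


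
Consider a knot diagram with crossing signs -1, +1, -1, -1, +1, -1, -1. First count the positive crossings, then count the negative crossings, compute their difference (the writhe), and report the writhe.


Step 1: Count positive crossings (+1).
Positive crossings: 2
Step 2: Count negative crossings (-1).
Negative crossings: 5
Step 3: Writhe = (positive) - (negative)
w = 2 - 5 = -3
Step 4: |w| = 3, and w is negative

-3


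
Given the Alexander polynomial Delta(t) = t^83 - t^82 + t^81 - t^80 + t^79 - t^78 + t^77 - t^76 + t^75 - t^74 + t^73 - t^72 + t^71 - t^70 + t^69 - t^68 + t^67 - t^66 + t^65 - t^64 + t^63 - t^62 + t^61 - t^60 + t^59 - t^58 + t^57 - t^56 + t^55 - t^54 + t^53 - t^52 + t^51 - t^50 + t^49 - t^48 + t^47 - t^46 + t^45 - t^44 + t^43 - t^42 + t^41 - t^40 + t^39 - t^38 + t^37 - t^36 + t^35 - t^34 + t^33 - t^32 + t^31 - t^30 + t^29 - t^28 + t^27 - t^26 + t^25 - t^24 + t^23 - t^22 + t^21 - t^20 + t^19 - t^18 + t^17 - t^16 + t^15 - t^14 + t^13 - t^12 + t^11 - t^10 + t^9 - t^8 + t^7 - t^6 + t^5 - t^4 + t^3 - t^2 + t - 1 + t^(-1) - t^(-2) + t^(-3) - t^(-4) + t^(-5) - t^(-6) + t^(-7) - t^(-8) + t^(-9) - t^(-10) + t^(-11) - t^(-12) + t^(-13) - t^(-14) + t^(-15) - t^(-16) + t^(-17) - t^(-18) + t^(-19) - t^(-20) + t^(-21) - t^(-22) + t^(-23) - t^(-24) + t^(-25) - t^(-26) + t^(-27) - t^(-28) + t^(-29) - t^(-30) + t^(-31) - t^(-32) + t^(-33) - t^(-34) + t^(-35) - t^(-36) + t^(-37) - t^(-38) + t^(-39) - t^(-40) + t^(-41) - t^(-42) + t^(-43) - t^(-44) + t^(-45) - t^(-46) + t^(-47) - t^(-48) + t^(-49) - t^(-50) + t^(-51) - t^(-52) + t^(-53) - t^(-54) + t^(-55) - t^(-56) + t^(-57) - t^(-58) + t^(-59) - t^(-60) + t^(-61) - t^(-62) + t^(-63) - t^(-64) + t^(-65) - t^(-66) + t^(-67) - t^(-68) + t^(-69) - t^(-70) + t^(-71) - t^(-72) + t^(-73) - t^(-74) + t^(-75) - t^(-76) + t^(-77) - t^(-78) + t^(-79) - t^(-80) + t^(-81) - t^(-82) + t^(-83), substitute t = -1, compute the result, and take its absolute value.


Step 1: The polynomial has 167 terms with alternating signs, exponents from 83 down to -83.
Step 2: Substitute t = -1. The i-th term has coefficient (-1)^i and exponent (m-i),
  so its value is (-1)^i * (-1)^(m-i) = (-1)^m = -1 for every i.
Step 3: All 167 terms equal -1, so Delta(-1) = 167 * (-1) = -167
Step 4: |Delta(-1)| = 167

167
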